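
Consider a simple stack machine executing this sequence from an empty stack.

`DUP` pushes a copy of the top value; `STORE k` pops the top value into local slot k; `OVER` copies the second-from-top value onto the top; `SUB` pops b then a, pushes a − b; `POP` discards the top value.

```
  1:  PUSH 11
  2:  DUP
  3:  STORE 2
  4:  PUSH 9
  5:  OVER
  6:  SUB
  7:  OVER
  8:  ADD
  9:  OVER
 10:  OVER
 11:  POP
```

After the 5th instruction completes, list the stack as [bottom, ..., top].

PUSH 11 : [11]
DUP     : [11, 11]
STORE 2 : [11]
PUSH 9  : [11, 9]
OVER    : [11, 9, 11]

[11, 9, 11]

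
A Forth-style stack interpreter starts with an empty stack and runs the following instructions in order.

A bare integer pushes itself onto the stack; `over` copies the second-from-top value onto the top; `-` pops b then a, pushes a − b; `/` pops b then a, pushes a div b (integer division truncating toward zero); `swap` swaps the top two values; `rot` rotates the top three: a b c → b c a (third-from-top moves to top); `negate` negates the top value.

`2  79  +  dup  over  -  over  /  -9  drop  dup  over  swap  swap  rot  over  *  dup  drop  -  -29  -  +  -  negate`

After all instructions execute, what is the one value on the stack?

2       2
79      2 79
+       81
dup     81 81
over    81 81 81
-       81 0
over    81 0 81
/       81 0
-9      81 0 -9
drop    81 0
dup     81 0 0
over    81 0 0 0
swap    81 0 0 0
swap    81 0 0 0
rot     81 0 0 0
over    81 0 0 0 0
*       81 0 0 0
dup     81 0 0 0 0
drop    81 0 0 0
-       81 0 0
-29     81 0 0 -29
-       81 0 29
+       81 29
-       52
negate  -52

-52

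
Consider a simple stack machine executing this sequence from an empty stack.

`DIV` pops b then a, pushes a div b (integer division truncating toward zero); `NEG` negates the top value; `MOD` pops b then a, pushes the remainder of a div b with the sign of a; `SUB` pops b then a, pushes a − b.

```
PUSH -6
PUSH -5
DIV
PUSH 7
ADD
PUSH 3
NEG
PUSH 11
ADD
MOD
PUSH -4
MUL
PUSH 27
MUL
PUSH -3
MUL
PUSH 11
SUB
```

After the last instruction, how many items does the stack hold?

PUSH -6 → [-6]
PUSH -5 → [-6, -5]
DIV     → [1]
PUSH 7  → [1, 7]
ADD     → [8]
PUSH 3  → [8, 3]
NEG     → [8, -3]
PUSH 11 → [8, -3, 11]
ADD     → [8, 8]
MOD     → [0]
PUSH -4 → [0, -4]
MUL     → [0]
PUSH 27 → [0, 27]
MUL     → [0]
PUSH -3 → [0, -3]
MUL     → [0]
PUSH 11 → [0, 11]
SUB     → [-11]

1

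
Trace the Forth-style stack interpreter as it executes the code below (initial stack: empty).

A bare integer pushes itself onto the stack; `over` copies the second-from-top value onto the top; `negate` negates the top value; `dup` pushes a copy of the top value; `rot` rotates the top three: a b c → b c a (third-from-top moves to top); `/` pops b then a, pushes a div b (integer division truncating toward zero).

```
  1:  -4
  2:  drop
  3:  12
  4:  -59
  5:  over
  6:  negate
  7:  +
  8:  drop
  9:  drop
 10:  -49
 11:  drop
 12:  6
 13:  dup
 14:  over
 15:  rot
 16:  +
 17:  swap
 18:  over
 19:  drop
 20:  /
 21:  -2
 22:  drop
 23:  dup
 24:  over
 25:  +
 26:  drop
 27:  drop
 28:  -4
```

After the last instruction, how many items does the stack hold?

-4     : [-4]
drop   : []
12     : [12]
-59    : [12, -59]
over   : [12, -59, 12]
negate : [12, -59, -12]
+      : [12, -71]
drop   : [12]
drop   : []
-49    : [-49]
drop   : []
6      : [6]
dup    : [6, 6]
over   : [6, 6, 6]
rot    : [6, 6, 6]
+      : [6, 12]
swap   : [12, 6]
over   : [12, 6, 12]
drop   : [12, 6]
/      : [2]
-2     : [2, -2]
drop   : [2]
dup    : [2, 2]
over   : [2, 2, 2]
+      : [2, 4]
drop   : [2]
drop   : []
-4     : [-4]

1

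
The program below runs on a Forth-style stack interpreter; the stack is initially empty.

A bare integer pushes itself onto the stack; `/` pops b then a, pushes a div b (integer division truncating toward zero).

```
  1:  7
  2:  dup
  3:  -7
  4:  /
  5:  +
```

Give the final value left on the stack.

7   -> 7
dup -> 7 7
-7  -> 7 7 -7
/   -> 7 -1
+   -> 6

6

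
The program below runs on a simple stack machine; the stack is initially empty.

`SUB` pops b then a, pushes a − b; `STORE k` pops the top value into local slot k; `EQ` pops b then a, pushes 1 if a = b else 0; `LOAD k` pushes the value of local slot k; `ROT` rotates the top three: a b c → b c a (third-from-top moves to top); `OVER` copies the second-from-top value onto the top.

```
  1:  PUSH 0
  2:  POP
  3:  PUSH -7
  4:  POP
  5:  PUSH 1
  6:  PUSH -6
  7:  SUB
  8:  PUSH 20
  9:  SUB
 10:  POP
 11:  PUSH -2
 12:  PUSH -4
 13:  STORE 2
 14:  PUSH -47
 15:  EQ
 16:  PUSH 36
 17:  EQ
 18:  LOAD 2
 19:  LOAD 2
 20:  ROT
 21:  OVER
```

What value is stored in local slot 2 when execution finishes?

-4

PUSH 0   : 0
POP      : (empty)
PUSH -7  : -7
POP      : (empty)
PUSH 1   : 1
PUSH -6  : 1 -6
SUB      : 7
PUSH 20  : 7 20
SUB      : -13
POP      : (empty)
PUSH -2  : -2
PUSH -4  : -2 -4
STORE 2  : -2
PUSH -47 : -2 -47
EQ       : 0
PUSH 36  : 0 36
EQ       : 0
LOAD 2   : 0 -4
LOAD 2   : 0 -4 -4
ROT      : -4 -4 0
OVER     : -4 -4 0 -4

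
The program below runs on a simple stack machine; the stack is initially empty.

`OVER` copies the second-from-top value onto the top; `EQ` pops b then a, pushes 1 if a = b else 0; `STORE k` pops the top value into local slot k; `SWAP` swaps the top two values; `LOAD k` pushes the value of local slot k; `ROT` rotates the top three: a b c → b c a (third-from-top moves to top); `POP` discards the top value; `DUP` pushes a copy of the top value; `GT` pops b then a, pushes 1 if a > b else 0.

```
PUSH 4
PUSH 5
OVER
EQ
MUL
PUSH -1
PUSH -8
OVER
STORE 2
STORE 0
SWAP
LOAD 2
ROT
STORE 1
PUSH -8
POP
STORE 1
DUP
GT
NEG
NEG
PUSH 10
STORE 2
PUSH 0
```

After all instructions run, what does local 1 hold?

-1

PUSH 4   [4]
PUSH 5   [4, 5]
OVER     [4, 5, 4]
EQ       [4, 0]
MUL      [0]
PUSH -1  [0, -1]
PUSH -8  [0, -1, -8]
OVER     [0, -1, -8, -1]
STORE 2  [0, -1, -8]
STORE 0  [0, -1]
SWAP     [-1, 0]
LOAD 2   [-1, 0, -1]
ROT      [0, -1, -1]
STORE 1  [0, -1]
PUSH -8  [0, -1, -8]
POP      [0, -1]
STORE 1  [0]
DUP      [0, 0]
GT       [0]
NEG      [0]
NEG      [0]
PUSH 10  [0, 10]
STORE 2  [0]
PUSH 0   [0, 0]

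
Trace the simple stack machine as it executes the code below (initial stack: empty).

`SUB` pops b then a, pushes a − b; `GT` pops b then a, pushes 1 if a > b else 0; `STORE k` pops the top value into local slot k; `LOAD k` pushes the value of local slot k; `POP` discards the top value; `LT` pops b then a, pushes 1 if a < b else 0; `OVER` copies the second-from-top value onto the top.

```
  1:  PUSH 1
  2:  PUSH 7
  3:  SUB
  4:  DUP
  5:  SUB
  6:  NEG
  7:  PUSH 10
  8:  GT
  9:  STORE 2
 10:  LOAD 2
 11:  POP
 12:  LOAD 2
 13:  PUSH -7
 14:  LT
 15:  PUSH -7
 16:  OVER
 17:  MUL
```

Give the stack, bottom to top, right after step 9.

PUSH 1  -> [1]
PUSH 7  -> [1, 7]
SUB     -> [-6]
DUP     -> [-6, -6]
SUB     -> [0]
NEG     -> [0]
PUSH 10 -> [0, 10]
GT      -> [0]
STORE 2 -> []

[]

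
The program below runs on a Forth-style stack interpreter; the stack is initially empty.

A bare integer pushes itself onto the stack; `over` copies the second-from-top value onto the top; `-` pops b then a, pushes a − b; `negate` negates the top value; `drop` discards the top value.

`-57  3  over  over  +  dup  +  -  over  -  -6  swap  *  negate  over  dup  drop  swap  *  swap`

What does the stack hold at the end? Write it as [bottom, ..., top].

-57    -> [-57]
3      -> [-57, 3]
over   -> [-57, 3, -57]
over   -> [-57, 3, -57, 3]
+      -> [-57, 3, -54]
dup    -> [-57, 3, -54, -54]
+      -> [-57, 3, -108]
-      -> [-57, 111]
over   -> [-57, 111, -57]
-      -> [-57, 168]
-6     -> [-57, 168, -6]
swap   -> [-57, -6, 168]
*      -> [-57, -1008]
negate -> [-57, 1008]
over   -> [-57, 1008, -57]
dup    -> [-57, 1008, -57, -57]
drop   -> [-57, 1008, -57]
swap   -> [-57, -57, 1008]
*      -> [-57, -57456]
swap   -> [-57456, -57]

[-57456, -57]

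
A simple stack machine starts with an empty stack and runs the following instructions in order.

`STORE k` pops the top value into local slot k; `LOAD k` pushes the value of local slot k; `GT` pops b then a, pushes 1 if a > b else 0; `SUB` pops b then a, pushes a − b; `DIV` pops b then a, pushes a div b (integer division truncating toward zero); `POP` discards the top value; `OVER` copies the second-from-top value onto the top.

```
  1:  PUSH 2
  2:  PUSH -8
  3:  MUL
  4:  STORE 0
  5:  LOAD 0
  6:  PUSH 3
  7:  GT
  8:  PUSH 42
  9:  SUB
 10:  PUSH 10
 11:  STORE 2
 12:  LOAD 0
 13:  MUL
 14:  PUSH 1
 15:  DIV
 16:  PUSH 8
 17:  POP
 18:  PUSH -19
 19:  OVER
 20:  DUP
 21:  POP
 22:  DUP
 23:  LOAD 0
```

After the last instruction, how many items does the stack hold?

PUSH 2   → [2]
PUSH -8  → [2, -8]
MUL      → [-16]
STORE 0  → []
LOAD 0   → [-16]
PUSH 3   → [-16, 3]
GT       → [0]
PUSH 42  → [0, 42]
SUB      → [-42]
PUSH 10  → [-42, 10]
STORE 2  → [-42]
LOAD 0   → [-42, -16]
MUL      → [672]
PUSH 1   → [672, 1]
DIV      → [672]
PUSH 8   → [672, 8]
POP      → [672]
PUSH -19 → [672, -19]
OVER     → [672, -19, 672]
DUP      → [672, -19, 672, 672]
POP      → [672, -19, 672]
DUP      → [672, -19, 672, 672]
LOAD 0   → [672, -19, 672, 672, -16]

5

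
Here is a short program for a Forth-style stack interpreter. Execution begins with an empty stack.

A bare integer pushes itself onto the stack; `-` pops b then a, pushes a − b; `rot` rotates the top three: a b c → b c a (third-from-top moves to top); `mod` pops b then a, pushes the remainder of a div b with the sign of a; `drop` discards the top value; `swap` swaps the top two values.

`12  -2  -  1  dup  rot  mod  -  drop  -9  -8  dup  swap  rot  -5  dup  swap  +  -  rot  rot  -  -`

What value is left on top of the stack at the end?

12   -> [12]
-2   -> [12, -2]
-    -> [14]
1    -> [14, 1]
dup  -> [14, 1, 1]
rot  -> [1, 1, 14]
mod  -> [1, 1]
-    -> [0]
drop -> []
-9   -> [-9]
-8   -> [-9, -8]
dup  -> [-9, -8, -8]
swap -> [-9, -8, -8]
rot  -> [-8, -8, -9]
-5   -> [-8, -8, -9, -5]
dup  -> [-8, -8, -9, -5, -5]
swap -> [-8, -8, -9, -5, -5]
+    -> [-8, -8, -9, -10]
-    -> [-8, -8, 1]
rot  -> [-8, 1, -8]
rot  -> [1, -8, -8]
-    -> [1, 0]
-    -> [1]

1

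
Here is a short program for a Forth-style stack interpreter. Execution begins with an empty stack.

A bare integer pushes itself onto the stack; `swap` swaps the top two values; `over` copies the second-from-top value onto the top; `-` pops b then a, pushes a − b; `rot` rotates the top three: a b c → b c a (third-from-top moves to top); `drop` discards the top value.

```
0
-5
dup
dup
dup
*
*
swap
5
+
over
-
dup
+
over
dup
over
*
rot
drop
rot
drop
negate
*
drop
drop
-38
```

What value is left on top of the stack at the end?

0      -> 0
-5     -> 0 -5
dup    -> 0 -5 -5
dup    -> 0 -5 -5 -5
dup    -> 0 -5 -5 -5 -5
*      -> 0 -5 -5 25
*      -> 0 -5 -125
swap   -> 0 -125 -5
5      -> 0 -125 -5 5
+      -> 0 -125 0
over   -> 0 -125 0 -125
-      -> 0 -125 125
dup    -> 0 -125 125 125
+      -> 0 -125 250
over   -> 0 -125 250 -125
dup    -> 0 -125 250 -125 -125
over   -> 0 -125 250 -125 -125 -125
*      -> 0 -125 250 -125 15625
rot    -> 0 -125 -125 15625 250
drop   -> 0 -125 -125 15625
rot    -> 0 -125 15625 -125
drop   -> 0 -125 15625
negate -> 0 -125 -15625
*      -> 0 1953125
drop   -> 0
drop   -> (empty)
-38    -> -38

-38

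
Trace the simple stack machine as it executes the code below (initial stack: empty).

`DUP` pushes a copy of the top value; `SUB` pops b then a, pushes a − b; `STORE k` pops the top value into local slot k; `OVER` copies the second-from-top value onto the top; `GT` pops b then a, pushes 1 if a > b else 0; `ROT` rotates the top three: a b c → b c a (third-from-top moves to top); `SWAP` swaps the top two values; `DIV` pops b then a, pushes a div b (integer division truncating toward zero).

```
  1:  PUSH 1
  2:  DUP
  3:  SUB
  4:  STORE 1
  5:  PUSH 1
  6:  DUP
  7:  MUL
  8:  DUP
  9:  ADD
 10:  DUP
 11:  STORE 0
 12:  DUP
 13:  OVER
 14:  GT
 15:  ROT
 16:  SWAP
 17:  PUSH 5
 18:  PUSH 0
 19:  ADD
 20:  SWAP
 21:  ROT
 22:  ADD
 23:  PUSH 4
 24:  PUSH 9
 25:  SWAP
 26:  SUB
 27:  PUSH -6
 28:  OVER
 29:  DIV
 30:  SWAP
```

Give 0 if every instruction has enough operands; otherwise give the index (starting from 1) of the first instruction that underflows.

PUSH 1  -> 1
DUP     -> 1 1
SUB     -> 0
STORE 1 -> (empty)
PUSH 1  -> 1
DUP     -> 1 1
MUL     -> 1
DUP     -> 1 1
ADD     -> 2
DUP     -> 2 2
STORE 0 -> 2
DUP     -> 2 2
OVER    -> 2 2 2
GT      -> 2 0
ROT  — needs 3 operands, stack has 2 → underflow

15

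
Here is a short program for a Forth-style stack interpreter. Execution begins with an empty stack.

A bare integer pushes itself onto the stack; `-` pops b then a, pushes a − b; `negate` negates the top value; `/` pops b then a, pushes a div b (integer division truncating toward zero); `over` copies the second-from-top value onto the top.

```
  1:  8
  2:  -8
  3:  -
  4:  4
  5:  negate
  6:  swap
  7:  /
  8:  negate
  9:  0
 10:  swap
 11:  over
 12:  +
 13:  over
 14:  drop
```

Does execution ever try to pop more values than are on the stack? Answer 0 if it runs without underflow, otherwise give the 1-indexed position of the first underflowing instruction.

8      : 8
-8     : 8 -8
-      : 16
4      : 16 4
negate : 16 -4
swap   : -4 16
/      : 0
negate : 0
0      : 0 0
swap   : 0 0
over   : 0 0 0
+      : 0 0
over   : 0 0 0
drop   : 0 0

0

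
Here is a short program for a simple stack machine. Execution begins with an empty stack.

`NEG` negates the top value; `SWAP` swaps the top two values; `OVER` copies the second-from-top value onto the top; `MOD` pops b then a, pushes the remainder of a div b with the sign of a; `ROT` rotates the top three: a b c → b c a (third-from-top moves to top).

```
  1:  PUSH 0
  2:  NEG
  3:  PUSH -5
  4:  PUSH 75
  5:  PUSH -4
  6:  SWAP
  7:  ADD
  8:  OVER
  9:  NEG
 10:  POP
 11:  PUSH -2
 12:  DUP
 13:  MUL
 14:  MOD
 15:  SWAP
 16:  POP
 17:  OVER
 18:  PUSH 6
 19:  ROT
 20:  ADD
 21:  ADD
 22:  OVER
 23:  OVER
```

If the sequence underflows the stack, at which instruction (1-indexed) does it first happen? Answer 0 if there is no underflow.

0

PUSH 0  → 0
NEG     → 0
PUSH -5 → 0 -5
PUSH 75 → 0 -5 75
PUSH -4 → 0 -5 75 -4
SWAP    → 0 -5 -4 75
ADD     → 0 -5 71
OVER    → 0 -5 71 -5
NEG     → 0 -5 71 5
POP     → 0 -5 71
PUSH -2 → 0 -5 71 -2
DUP     → 0 -5 71 -2 -2
MUL     → 0 -5 71 4
MOD     → 0 -5 3
SWAP    → 0 3 -5
POP     → 0 3
OVER    → 0 3 0
PUSH 6  → 0 3 0 6
ROT     → 0 0 6 3
ADD     → 0 0 9
ADD     → 0 9
OVER    → 0 9 0
OVER    → 0 9 0 9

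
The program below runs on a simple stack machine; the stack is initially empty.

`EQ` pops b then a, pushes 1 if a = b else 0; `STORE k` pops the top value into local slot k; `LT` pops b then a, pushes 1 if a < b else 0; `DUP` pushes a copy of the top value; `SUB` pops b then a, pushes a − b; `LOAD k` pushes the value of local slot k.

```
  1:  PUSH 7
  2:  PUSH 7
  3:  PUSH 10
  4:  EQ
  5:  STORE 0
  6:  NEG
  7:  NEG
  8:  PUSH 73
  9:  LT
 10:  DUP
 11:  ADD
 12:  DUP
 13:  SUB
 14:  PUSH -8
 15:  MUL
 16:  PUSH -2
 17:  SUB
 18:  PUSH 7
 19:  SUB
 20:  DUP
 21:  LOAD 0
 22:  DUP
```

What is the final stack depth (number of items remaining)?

4

PUSH 7   [7]
PUSH 7   [7, 7]
PUSH 10  [7, 7, 10]
EQ       [7, 0]
STORE 0  [7]
NEG      [-7]
NEG      [7]
PUSH 73  [7, 73]
LT       [1]
DUP      [1, 1]
ADD      [2]
DUP      [2, 2]
SUB      [0]
PUSH -8  [0, -8]
MUL      [0]
PUSH -2  [0, -2]
SUB      [2]
PUSH 7   [2, 7]
SUB      [-5]
DUP      [-5, -5]
LOAD 0   [-5, -5, 0]
DUP      [-5, -5, 0, 0]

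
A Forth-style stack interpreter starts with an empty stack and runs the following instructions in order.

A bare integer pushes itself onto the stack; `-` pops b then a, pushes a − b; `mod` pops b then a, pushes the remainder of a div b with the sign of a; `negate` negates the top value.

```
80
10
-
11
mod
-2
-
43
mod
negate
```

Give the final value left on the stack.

-6

80     → [80]
10     → [80, 10]
-      → [70]
11     → [70, 11]
mod    → [4]
-2     → [4, -2]
-      → [6]
43     → [6, 43]
mod    → [6]
negate → [-6]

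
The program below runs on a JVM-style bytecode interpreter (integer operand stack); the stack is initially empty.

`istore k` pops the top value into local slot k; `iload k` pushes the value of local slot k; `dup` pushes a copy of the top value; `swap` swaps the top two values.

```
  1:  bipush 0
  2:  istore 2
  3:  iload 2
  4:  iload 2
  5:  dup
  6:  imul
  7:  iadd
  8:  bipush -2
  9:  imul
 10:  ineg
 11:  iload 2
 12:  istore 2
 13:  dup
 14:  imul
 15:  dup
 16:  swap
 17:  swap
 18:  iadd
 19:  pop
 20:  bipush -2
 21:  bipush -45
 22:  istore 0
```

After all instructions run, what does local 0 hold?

bipush 0   : 0
istore 2   : (empty)
iload 2    : 0
iload 2    : 0 0
dup        : 0 0 0
imul       : 0 0
iadd       : 0
bipush -2  : 0 -2
imul       : 0
ineg       : 0
iload 2    : 0 0
istore 2   : 0
dup        : 0 0
imul       : 0
dup        : 0 0
swap       : 0 0
swap       : 0 0
iadd       : 0
pop        : (empty)
bipush -2  : -2
bipush -45 : -2 -45
istore 0   : -2

-45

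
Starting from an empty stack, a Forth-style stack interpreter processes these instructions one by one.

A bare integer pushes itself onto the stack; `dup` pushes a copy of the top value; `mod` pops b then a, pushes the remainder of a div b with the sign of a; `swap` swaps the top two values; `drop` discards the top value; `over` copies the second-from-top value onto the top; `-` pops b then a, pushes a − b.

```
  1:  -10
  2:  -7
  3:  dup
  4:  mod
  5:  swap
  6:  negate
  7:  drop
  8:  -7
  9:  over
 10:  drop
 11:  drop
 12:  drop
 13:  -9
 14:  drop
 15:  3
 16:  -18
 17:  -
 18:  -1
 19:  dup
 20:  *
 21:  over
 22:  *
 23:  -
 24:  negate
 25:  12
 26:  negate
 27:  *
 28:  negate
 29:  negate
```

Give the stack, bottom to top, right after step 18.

-10    : -10
-7     : -10 -7
dup    : -10 -7 -7
mod    : -10 0
swap   : 0 -10
negate : 0 10
drop   : 0
-7     : 0 -7
over   : 0 -7 0
drop   : 0 -7
drop   : 0
drop   : (empty)
-9     : -9
drop   : (empty)
3      : 3
-18    : 3 -18
-      : 21
-1     : 21 -1

[21, -1]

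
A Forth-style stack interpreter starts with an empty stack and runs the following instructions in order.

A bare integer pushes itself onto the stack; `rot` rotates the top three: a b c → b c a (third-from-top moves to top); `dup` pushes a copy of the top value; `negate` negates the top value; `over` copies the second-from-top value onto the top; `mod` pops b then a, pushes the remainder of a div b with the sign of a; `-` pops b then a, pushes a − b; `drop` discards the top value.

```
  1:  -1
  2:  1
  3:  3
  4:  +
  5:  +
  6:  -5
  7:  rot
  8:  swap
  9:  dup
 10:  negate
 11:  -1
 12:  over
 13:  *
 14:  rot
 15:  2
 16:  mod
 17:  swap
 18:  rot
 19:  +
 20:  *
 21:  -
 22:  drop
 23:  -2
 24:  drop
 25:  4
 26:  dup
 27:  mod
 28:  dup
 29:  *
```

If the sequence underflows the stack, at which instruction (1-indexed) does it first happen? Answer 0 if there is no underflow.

7

-1 : -1
1  : -1 1
3  : -1 1 3
+  : -1 4
+  : 3
-5 : 3 -5
rot  — needs 3 operands, stack has 2 → underflow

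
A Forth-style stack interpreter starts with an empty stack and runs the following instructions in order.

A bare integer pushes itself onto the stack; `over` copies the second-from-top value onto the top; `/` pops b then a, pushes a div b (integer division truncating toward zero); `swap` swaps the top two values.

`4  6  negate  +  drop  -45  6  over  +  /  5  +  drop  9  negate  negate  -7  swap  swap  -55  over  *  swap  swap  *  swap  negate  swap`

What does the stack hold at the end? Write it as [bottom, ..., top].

4      -> [4]
6      -> [4, 6]
negate -> [4, -6]
+      -> [-2]
drop   -> []
-45    -> [-45]
6      -> [-45, 6]
over   -> [-45, 6, -45]
+      -> [-45, -39]
/      -> [1]
5      -> [1, 5]
+      -> [6]
drop   -> []
9      -> [9]
negate -> [-9]
negate -> [9]
-7     -> [9, -7]
swap   -> [-7, 9]
swap   -> [9, -7]
-55    -> [9, -7, -55]
over   -> [9, -7, -55, -7]
*      -> [9, -7, 385]
swap   -> [9, 385, -7]
swap   -> [9, -7, 385]
*      -> [9, -2695]
swap   -> [-2695, 9]
negate -> [-2695, -9]
swap   -> [-9, -2695]

[-9, -2695]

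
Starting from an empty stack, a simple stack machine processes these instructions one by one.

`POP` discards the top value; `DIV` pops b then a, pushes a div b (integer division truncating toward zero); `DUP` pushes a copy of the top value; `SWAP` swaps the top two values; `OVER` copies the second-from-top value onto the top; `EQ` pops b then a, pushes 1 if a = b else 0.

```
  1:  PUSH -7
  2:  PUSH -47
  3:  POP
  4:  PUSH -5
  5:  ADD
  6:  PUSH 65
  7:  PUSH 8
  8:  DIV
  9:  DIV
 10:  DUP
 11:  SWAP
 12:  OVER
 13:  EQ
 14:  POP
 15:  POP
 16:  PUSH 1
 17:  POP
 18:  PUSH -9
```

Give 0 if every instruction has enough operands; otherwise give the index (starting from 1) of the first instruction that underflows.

PUSH -7  → [-7]
PUSH -47 → [-7, -47]
POP      → [-7]
PUSH -5  → [-7, -5]
ADD      → [-12]
PUSH 65  → [-12, 65]
PUSH 8   → [-12, 65, 8]
DIV      → [-12, 8]
DIV      → [-1]
DUP      → [-1, -1]
SWAP     → [-1, -1]
OVER     → [-1, -1, -1]
EQ       → [-1, 1]
POP      → [-1]
POP      → []
PUSH 1   → [1]
POP      → []
PUSH -9  → [-9]

0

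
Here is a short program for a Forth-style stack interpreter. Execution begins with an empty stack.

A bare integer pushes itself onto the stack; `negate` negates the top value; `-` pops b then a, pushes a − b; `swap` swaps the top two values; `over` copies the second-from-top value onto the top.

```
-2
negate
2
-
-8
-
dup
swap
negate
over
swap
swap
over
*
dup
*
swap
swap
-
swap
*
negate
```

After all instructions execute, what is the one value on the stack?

32832

-2      -2
negate  2
2       2 2
-       0
-8      0 -8
-       8
dup     8 8
swap    8 8
negate  8 -8
over    8 -8 8
swap    8 8 -8
swap    8 -8 8
over    8 -8 8 -8
*       8 -8 -64
dup     8 -8 -64 -64
*       8 -8 4096
swap    8 4096 -8
swap    8 -8 4096
-       8 -4104
swap    -4104 8
*       -32832
negate  32832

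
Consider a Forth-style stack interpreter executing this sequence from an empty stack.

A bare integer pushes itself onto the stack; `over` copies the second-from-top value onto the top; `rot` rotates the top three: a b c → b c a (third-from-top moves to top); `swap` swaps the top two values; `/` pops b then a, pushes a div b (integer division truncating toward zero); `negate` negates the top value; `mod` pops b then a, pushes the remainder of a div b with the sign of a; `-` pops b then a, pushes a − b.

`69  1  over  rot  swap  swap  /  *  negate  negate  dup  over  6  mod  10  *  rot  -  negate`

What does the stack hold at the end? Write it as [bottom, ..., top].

[1, -9]

69     -> 69
1      -> 69 1
over   -> 69 1 69
rot    -> 1 69 69
swap   -> 1 69 69
swap   -> 1 69 69
/      -> 1 1
*      -> 1
negate -> -1
negate -> 1
dup    -> 1 1
over   -> 1 1 1
6      -> 1 1 1 6
mod    -> 1 1 1
10     -> 1 1 1 10
*      -> 1 1 10
rot    -> 1 10 1
-      -> 1 9
negate -> 1 -9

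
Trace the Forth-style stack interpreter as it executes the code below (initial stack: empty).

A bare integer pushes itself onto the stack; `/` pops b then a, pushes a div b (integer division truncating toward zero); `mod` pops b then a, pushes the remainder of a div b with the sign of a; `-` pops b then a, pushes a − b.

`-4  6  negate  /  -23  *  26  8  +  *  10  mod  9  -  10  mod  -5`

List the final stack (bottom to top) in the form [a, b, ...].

-4     → -4
6      → -4 6
negate → -4 -6
/      → 0
-23    → 0 -23
*      → 0
26     → 0 26
8      → 0 26 8
+      → 0 34
*      → 0
10     → 0 10
mod    → 0
9      → 0 9
-      → -9
10     → -9 10
mod    → -9
-5     → -9 -5

[-9, -5]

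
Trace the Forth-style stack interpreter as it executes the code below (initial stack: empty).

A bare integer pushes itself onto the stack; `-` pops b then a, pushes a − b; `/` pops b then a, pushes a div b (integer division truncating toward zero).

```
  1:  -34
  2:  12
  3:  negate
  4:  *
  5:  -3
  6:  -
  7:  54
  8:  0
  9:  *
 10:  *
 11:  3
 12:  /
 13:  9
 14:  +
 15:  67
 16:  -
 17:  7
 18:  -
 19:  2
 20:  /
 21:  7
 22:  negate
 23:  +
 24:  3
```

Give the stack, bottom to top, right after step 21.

-34    : -34
12     : -34 12
negate : -34 -12
*      : 408
-3     : 408 -3
-      : 411
54     : 411 54
0      : 411 54 0
*      : 411 0
*      : 0
3      : 0 3
/      : 0
9      : 0 9
+      : 9
67     : 9 67
-      : -58
7      : -58 7
-      : -65
2      : -65 2
/      : -32
7      : -32 7

[-32, 7]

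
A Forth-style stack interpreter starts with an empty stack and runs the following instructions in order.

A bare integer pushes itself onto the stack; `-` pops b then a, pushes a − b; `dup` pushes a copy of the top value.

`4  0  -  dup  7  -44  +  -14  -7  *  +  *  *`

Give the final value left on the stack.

976

4    [4]
0    [4, 0]
-    [4]
dup  [4, 4]
7    [4, 4, 7]
-44  [4, 4, 7, -44]
+    [4, 4, -37]
-14  [4, 4, -37, -14]
-7   [4, 4, -37, -14, -7]
*    [4, 4, -37, 98]
+    [4, 4, 61]
*    [4, 244]
*    [976]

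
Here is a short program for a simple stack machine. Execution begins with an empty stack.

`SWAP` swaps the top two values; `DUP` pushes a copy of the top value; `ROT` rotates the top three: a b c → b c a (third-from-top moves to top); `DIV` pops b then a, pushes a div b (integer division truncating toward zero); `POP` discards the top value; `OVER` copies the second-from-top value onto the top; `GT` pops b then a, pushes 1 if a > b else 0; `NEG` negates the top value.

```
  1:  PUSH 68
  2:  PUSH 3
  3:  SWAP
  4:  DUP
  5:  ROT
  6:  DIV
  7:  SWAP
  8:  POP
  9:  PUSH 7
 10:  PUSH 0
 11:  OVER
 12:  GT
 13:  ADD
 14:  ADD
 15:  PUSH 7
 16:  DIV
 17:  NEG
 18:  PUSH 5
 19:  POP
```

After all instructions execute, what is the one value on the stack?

PUSH 68 : 68
PUSH 3  : 68 3
SWAP    : 3 68
DUP     : 3 68 68
ROT     : 68 68 3
DIV     : 68 22
SWAP    : 22 68
POP     : 22
PUSH 7  : 22 7
PUSH 0  : 22 7 0
OVER    : 22 7 0 7
GT      : 22 7 0
ADD     : 22 7
ADD     : 29
PUSH 7  : 29 7
DIV     : 4
NEG     : -4
PUSH 5  : -4 5
POP     : -4

-4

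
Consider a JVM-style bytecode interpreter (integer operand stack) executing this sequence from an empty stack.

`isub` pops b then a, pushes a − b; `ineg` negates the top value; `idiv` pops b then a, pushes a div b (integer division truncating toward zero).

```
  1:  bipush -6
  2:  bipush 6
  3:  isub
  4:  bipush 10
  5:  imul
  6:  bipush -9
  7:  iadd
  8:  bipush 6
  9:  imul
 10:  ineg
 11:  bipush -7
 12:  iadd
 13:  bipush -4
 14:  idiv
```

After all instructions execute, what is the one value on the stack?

bipush -6 → [-6]
bipush 6  → [-6, 6]
isub      → [-12]
bipush 10 → [-12, 10]
imul      → [-120]
bipush -9 → [-120, -9]
iadd      → [-129]
bipush 6  → [-129, 6]
imul      → [-774]
ineg      → [774]
bipush -7 → [774, -7]
iadd      → [767]
bipush -4 → [767, -4]
idiv      → [-191]

-191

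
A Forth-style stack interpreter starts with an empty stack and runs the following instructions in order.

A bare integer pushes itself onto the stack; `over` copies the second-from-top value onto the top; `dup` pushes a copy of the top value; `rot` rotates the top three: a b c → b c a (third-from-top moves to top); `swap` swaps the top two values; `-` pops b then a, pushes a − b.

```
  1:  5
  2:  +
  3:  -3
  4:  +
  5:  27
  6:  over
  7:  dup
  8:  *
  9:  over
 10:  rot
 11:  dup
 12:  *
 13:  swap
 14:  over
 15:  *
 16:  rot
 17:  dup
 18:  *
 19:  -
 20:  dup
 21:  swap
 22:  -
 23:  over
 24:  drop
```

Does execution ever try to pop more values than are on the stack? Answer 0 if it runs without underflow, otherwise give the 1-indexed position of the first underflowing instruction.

5 → [5]
+  — needs 2 operands, stack has 1 → underflow

2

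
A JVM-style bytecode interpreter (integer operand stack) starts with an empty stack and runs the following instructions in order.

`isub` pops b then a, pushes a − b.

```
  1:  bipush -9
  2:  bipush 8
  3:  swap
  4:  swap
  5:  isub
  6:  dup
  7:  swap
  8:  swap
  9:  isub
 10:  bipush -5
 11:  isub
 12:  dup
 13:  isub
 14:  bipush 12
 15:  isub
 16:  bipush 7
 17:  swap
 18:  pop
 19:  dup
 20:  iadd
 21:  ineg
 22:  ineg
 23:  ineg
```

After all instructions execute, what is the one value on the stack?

bipush -9  -9
bipush 8   -9 8
swap       8 -9
swap       -9 8
isub       -17
dup        -17 -17
swap       -17 -17
swap       -17 -17
isub       0
bipush -5  0 -5
isub       5
dup        5 5
isub       0
bipush 12  0 12
isub       -12
bipush 7   -12 7
swap       7 -12
pop        7
dup        7 7
iadd       14
ineg       -14
ineg       14
ineg       -14

-14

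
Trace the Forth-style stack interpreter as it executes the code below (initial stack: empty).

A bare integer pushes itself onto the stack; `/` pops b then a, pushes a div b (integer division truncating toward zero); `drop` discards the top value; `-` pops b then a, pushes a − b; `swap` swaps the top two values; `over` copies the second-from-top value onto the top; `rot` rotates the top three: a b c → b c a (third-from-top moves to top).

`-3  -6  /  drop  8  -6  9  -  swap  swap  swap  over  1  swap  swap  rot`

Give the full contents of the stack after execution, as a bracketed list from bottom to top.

[-15, -15, 1, 8]

-3   -> [-3]
-6   -> [-3, -6]
/    -> [0]
drop -> []
8    -> [8]
-6   -> [8, -6]
9    -> [8, -6, 9]
-    -> [8, -15]
swap -> [-15, 8]
swap -> [8, -15]
swap -> [-15, 8]
over -> [-15, 8, -15]
1    -> [-15, 8, -15, 1]
swap -> [-15, 8, 1, -15]
swap -> [-15, 8, -15, 1]
rot  -> [-15, -15, 1, 8]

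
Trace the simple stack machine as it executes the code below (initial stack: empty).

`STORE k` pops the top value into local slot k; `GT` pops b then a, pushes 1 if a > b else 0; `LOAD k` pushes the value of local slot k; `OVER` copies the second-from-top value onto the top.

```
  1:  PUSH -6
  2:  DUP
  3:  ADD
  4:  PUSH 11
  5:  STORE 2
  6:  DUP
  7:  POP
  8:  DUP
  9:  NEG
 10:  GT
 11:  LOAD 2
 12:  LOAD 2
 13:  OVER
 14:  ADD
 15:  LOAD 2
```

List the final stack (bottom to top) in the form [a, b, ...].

PUSH -6 -> [-6]
DUP     -> [-6, -6]
ADD     -> [-12]
PUSH 11 -> [-12, 11]
STORE 2 -> [-12]
DUP     -> [-12, -12]
POP     -> [-12]
DUP     -> [-12, -12]
NEG     -> [-12, 12]
GT      -> [0]
LOAD 2  -> [0, 11]
LOAD 2  -> [0, 11, 11]
OVER    -> [0, 11, 11, 11]
ADD     -> [0, 11, 22]
LOAD 2  -> [0, 11, 22, 11]

[0, 11, 22, 11]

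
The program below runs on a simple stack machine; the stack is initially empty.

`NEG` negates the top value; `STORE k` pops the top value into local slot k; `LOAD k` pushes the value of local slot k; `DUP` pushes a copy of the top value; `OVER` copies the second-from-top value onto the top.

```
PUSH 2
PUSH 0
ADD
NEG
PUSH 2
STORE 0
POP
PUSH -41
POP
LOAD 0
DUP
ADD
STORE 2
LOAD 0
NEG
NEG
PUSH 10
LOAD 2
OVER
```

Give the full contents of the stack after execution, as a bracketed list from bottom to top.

PUSH 2   → 2
PUSH 0   → 2 0
ADD      → 2
NEG      → -2
PUSH 2   → -2 2
STORE 0  → -2
POP      → (empty)
PUSH -41 → -41
POP      → (empty)
LOAD 0   → 2
DUP      → 2 2
ADD      → 4
STORE 2  → (empty)
LOAD 0   → 2
NEG      → -2
NEG      → 2
PUSH 10  → 2 10
LOAD 2   → 2 10 4
OVER     → 2 10 4 10

[2, 10, 4, 10]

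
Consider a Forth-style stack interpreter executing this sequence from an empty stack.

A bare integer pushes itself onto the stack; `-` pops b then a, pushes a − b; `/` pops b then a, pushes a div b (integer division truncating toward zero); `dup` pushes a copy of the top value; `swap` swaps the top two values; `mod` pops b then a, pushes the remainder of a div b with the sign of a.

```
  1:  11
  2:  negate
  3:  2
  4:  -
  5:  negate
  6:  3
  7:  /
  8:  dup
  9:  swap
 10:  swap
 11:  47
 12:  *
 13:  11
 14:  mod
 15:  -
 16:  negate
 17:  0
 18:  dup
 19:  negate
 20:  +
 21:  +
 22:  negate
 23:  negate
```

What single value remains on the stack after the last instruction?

11     -> 11
negate -> -11
2      -> -11 2
-      -> -13
negate -> 13
3      -> 13 3
/      -> 4
dup    -> 4 4
swap   -> 4 4
swap   -> 4 4
47     -> 4 4 47
*      -> 4 188
11     -> 4 188 11
mod    -> 4 1
-      -> 3
negate -> -3
0      -> -3 0
dup    -> -3 0 0
negate -> -3 0 0
+      -> -3 0
+      -> -3
negate -> 3
negate -> -3

-3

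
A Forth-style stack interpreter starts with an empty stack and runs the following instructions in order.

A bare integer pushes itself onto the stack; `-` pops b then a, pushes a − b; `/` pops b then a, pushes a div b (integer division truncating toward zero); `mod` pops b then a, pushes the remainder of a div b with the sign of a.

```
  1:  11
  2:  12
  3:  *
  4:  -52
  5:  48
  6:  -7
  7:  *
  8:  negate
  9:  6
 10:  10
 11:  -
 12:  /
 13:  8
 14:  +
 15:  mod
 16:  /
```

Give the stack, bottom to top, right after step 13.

[132, -52, -84, 8]

11     → 11
12     → 11 12
*      → 132
-52    → 132 -52
48     → 132 -52 48
-7     → 132 -52 48 -7
*      → 132 -52 -336
negate → 132 -52 336
6      → 132 -52 336 6
10     → 132 -52 336 6 10
-      → 132 -52 336 -4
/      → 132 -52 -84
8      → 132 -52 -84 8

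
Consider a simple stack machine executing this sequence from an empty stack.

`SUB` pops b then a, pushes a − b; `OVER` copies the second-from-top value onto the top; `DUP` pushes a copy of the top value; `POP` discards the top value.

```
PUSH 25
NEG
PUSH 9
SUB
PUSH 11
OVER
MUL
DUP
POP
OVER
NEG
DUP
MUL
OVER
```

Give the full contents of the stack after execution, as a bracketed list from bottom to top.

[-34, -374, 1156, -374]

PUSH 25 : [25]
NEG     : [-25]
PUSH 9  : [-25, 9]
SUB     : [-34]
PUSH 11 : [-34, 11]
OVER    : [-34, 11, -34]
MUL     : [-34, -374]
DUP     : [-34, -374, -374]
POP     : [-34, -374]
OVER    : [-34, -374, -34]
NEG     : [-34, -374, 34]
DUP     : [-34, -374, 34, 34]
MUL     : [-34, -374, 1156]
OVER    : [-34, -374, 1156, -374]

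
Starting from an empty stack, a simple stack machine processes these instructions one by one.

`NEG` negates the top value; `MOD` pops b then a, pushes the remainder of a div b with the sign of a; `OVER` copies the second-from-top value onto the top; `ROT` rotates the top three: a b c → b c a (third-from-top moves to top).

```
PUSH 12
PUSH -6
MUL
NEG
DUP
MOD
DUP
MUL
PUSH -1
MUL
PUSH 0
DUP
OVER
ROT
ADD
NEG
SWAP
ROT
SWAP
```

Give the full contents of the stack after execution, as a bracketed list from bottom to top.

[0, 0, 0]

PUSH 12  [12]
PUSH -6  [12, -6]
MUL      [-72]
NEG      [72]
DUP      [72, 72]
MOD      [0]
DUP      [0, 0]
MUL      [0]
PUSH -1  [0, -1]
MUL      [0]
PUSH 0   [0, 0]
DUP      [0, 0, 0]
OVER     [0, 0, 0, 0]
ROT      [0, 0, 0, 0]
ADD      [0, 0, 0]
NEG      [0, 0, 0]
SWAP     [0, 0, 0]
ROT      [0, 0, 0]
SWAP     [0, 0, 0]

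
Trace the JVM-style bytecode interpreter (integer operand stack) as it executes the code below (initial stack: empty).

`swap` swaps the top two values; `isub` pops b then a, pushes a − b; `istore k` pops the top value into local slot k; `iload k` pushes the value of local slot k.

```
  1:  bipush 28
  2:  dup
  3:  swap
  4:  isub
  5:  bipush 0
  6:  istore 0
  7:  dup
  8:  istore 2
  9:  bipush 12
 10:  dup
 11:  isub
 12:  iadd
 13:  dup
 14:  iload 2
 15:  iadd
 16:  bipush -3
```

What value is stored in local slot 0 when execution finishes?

0

bipush 28  28
dup        28 28
swap       28 28
isub       0
bipush 0   0 0
istore 0   0
dup        0 0
istore 2   0
bipush 12  0 12
dup        0 12 12
isub       0 0
iadd       0
dup        0 0
iload 2    0 0 0
iadd       0 0
bipush -3  0 0 -3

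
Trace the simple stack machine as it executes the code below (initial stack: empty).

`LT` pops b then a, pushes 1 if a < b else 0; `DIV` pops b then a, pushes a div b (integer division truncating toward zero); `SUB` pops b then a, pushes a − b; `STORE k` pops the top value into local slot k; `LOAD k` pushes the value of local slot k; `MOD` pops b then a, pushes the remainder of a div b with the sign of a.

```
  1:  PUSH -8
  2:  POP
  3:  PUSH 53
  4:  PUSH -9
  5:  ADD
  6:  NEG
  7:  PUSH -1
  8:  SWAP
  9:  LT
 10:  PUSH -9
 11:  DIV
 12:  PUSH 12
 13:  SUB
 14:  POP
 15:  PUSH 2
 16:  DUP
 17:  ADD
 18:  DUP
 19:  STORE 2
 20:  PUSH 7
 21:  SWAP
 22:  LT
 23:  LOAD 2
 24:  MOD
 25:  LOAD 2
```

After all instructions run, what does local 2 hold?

PUSH -8 : [-8]
POP     : []
PUSH 53 : [53]
PUSH -9 : [53, -9]
ADD     : [44]
NEG     : [-44]
PUSH -1 : [-44, -1]
SWAP    : [-1, -44]
LT      : [0]
PUSH -9 : [0, -9]
DIV     : [0]
PUSH 12 : [0, 12]
SUB     : [-12]
POP     : []
PUSH 2  : [2]
DUP     : [2, 2]
ADD     : [4]
DUP     : [4, 4]
STORE 2 : [4]
PUSH 7  : [4, 7]
SWAP    : [7, 4]
LT      : [0]
LOAD 2  : [0, 4]
MOD     : [0]
LOAD 2  : [0, 4]

4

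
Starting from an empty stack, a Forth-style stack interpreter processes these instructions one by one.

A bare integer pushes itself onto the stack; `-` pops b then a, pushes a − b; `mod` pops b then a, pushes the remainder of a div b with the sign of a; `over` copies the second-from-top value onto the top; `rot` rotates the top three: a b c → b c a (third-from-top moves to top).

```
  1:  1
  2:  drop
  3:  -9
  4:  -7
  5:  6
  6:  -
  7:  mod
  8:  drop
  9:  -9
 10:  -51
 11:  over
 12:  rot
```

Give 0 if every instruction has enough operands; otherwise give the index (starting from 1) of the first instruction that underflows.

0

1    -> [1]
drop -> []
-9   -> [-9]
-7   -> [-9, -7]
6    -> [-9, -7, 6]
-    -> [-9, -13]
mod  -> [-9]
drop -> []
-9   -> [-9]
-51  -> [-9, -51]
over -> [-9, -51, -9]
rot  -> [-51, -9, -9]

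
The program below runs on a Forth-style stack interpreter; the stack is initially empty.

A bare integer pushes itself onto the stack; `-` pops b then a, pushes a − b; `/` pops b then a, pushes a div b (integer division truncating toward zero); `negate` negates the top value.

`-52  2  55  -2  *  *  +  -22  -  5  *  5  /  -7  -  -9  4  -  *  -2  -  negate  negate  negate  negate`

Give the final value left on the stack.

-52     -52
2       -52 2
55      -52 2 55
-2      -52 2 55 -2
*       -52 2 -110
*       -52 -220
+       -272
-22     -272 -22
-       -250
5       -250 5
*       -1250
5       -1250 5
/       -250
-7      -250 -7
-       -243
-9      -243 -9
4       -243 -9 4
-       -243 -13
*       3159
-2      3159 -2
-       3161
negate  -3161
negate  3161
negate  -3161
negate  3161

3161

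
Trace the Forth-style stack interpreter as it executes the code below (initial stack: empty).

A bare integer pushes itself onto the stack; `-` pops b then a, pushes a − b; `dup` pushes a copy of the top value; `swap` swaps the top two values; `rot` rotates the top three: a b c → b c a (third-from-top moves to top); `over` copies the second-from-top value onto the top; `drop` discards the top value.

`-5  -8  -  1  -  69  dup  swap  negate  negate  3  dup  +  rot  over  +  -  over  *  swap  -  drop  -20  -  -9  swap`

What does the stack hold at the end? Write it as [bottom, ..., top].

[-9, 22]

-5     -> [-5]
-8     -> [-5, -8]
-      -> [3]
1      -> [3, 1]
-      -> [2]
69     -> [2, 69]
dup    -> [2, 69, 69]
swap   -> [2, 69, 69]
negate -> [2, 69, -69]
negate -> [2, 69, 69]
3      -> [2, 69, 69, 3]
dup    -> [2, 69, 69, 3, 3]
+      -> [2, 69, 69, 6]
rot    -> [2, 69, 6, 69]
over   -> [2, 69, 6, 69, 6]
+      -> [2, 69, 6, 75]
-      -> [2, 69, -69]
over   -> [2, 69, -69, 69]
*      -> [2, 69, -4761]
swap   -> [2, -4761, 69]
-      -> [2, -4830]
drop   -> [2]
-20    -> [2, -20]
-      -> [22]
-9     -> [22, -9]
swap   -> [-9, 22]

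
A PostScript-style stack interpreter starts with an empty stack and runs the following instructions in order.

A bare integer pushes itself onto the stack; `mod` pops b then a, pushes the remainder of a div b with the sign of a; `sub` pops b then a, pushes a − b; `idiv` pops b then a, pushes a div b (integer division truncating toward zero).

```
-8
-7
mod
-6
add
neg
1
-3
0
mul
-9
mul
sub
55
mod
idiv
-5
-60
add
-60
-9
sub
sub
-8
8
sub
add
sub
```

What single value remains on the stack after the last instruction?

37

-8   : -8
-7   : -8 -7
mod  : -1
-6   : -1 -6
add  : -7
neg  : 7
1    : 7 1
-3   : 7 1 -3
0    : 7 1 -3 0
mul  : 7 1 0
-9   : 7 1 0 -9
mul  : 7 1 0
sub  : 7 1
55   : 7 1 55
mod  : 7 1
idiv : 7
-5   : 7 -5
-60  : 7 -5 -60
add  : 7 -65
-60  : 7 -65 -60
-9   : 7 -65 -60 -9
sub  : 7 -65 -51
sub  : 7 -14
-8   : 7 -14 -8
8    : 7 -14 -8 8
sub  : 7 -14 -16
add  : 7 -30
sub  : 37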